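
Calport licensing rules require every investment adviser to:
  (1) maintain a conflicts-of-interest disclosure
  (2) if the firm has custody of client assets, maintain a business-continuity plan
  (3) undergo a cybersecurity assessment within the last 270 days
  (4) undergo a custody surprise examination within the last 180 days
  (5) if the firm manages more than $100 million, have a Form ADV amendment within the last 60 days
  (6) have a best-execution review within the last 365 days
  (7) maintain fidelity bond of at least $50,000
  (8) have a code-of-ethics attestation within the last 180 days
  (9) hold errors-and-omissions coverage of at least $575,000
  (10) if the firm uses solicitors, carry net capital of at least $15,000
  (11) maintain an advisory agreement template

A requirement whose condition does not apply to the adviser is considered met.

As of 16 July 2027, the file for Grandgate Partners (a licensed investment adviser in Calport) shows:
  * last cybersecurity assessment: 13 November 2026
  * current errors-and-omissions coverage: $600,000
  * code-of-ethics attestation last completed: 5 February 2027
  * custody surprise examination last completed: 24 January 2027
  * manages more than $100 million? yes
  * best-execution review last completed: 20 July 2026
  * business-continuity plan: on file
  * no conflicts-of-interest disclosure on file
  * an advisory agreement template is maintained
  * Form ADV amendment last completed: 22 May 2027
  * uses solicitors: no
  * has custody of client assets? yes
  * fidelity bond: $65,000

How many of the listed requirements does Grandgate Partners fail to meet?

1

1. conflicts-of-interest disclosure absent → not met
2. condition 'has custody of client assets' holds; business-continuity plan present → met
3. cybersecurity assessment 245 days ago vs limit 270 → met
4. custody surprise examination 173 days ago vs limit 180 → met
5. condition 'manages more than $100 million' holds; Form ADV amendment 55 days ago vs limit 60 → met
6. best-execution review 361 days ago vs limit 365 → met
7. fidelity bond $65,000 ≥ $50,000 → met
8. code-of-ethics attestation 161 days ago vs limit 180 → met
9. errors-and-omissions coverage $600,000 ≥ $575,000 → met
10. condition 'uses solicitors' does not hold → requirement n/a → met
11. advisory agreement template present → met
Not met: 1 of 11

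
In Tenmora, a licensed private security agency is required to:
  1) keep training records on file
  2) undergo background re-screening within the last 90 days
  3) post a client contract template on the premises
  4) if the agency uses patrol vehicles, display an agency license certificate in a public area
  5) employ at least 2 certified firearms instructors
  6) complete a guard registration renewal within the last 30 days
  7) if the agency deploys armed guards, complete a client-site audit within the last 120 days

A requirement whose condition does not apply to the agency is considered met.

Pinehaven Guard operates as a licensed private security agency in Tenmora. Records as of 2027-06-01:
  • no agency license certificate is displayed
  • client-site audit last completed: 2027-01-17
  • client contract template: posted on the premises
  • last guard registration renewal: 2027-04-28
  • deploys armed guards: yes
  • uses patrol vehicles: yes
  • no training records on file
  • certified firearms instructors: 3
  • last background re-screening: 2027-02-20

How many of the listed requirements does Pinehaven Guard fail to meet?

5

1. training records absent → not met
2. background re-screening 101 days ago vs limit 90 → not met
3. client contract template present → met
4. condition 'uses patrol vehicles' holds; agency license certificate absent → not met
5. certified firearms instructors 3 ≥ 2 → met
6. guard registration renewal 34 days ago vs limit 30 → not met
7. condition 'deploys armed guards' holds; client-site audit 135 days ago vs limit 120 → not met
Not met: 5 of 7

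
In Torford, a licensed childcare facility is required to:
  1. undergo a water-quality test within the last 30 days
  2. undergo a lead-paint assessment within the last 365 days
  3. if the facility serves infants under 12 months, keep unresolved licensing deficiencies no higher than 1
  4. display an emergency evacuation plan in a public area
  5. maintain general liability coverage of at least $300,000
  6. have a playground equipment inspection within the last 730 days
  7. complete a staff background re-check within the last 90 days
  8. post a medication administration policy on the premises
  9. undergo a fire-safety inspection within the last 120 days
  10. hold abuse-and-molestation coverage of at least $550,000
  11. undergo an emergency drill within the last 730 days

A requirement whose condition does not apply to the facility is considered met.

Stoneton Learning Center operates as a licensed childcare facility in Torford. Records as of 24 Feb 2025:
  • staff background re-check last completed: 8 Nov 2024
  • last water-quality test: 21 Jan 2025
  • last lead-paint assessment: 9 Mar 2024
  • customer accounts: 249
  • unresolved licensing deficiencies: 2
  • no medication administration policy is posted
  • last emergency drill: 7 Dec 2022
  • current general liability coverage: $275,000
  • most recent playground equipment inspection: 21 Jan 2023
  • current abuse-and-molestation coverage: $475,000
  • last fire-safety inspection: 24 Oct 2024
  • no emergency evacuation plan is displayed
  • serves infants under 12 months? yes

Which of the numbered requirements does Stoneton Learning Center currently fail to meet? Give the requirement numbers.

1. water-quality test 34 days ago vs limit 30 → not met
2. lead-paint assessment 352 days ago vs limit 365 → met
3. condition 'serves infants under 12 months' holds; unresolved licensing deficiencies 2 > 1 → not met
4. emergency evacuation plan absent → not met
5. general liability coverage $275,000 < $300,000 → not met
6. playground equipment inspection 765 days ago vs limit 730 → not met
7. staff background re-check 108 days ago vs limit 90 → not met
8. medication administration policy absent → not met
9. fire-safety inspection 123 days ago vs limit 120 → not met
10. abuse-and-molestation coverage $475,000 < $550,000 → not met
11. emergency drill 810 days ago vs limit 730 → not met
Not met: 1, 3, 4, 5, 6, 7, 8, 9, 10, 11

1, 3, 4, 5, 6, 7, 8, 9, 10, 11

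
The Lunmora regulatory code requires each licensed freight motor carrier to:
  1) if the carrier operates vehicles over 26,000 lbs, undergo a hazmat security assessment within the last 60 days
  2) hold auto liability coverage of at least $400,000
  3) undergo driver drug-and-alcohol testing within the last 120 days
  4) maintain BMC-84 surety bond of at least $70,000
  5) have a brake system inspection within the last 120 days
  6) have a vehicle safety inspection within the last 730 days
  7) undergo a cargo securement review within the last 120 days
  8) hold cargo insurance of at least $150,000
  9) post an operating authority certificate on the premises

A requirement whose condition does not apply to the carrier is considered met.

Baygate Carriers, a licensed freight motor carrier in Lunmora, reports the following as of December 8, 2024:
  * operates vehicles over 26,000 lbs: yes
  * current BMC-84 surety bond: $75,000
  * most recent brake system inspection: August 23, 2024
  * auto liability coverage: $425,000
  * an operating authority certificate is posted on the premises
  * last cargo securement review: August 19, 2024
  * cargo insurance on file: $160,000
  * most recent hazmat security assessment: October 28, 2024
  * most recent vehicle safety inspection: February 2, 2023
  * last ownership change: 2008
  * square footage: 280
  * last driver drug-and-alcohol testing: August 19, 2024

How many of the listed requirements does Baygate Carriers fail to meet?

1. condition 'operates vehicles over 26,000 lbs' holds; hazmat security assessment 41 days ago vs limit 60 → met
2. auto liability coverage $425,000 ≥ $400,000 → met
3. driver drug-and-alcohol testing 111 days ago vs limit 120 → met
4. BMC-84 surety bond $75,000 ≥ $70,000 → met
5. brake system inspection 107 days ago vs limit 120 → met
6. vehicle safety inspection 675 days ago vs limit 730 → met
7. cargo securement review 111 days ago vs limit 120 → met
8. cargo insurance $160,000 ≥ $150,000 → met
9. operating authority certificate present → met
Not met: 0 of 9

0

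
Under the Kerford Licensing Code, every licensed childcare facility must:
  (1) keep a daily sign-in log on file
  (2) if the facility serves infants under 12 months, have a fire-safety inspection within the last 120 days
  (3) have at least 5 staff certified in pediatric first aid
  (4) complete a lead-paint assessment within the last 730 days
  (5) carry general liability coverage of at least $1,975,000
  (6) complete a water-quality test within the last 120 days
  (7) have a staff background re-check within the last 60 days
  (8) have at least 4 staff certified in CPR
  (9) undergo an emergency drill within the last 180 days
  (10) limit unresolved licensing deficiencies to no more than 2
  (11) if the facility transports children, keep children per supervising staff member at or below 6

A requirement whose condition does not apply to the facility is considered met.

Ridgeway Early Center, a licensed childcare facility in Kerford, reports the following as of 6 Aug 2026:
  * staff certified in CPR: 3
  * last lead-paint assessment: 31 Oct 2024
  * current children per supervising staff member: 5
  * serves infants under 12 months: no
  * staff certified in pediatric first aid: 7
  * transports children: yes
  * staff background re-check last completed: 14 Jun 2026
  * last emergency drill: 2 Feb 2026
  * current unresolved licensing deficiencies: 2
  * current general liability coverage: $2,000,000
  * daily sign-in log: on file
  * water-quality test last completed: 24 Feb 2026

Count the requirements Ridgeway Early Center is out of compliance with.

1. daily sign-in log present → met
2. condition 'serves infants under 12 months' does not hold → requirement n/a → met
3. staff certified in pediatric first aid 7 ≥ 5 → met
4. lead-paint assessment 644 days ago vs limit 730 → met
5. general liability coverage $2,000,000 ≥ $1,975,000 → met
6. water-quality test 163 days ago vs limit 120 → not met
7. staff background re-check 53 days ago vs limit 60 → met
8. staff certified in CPR 3 < 4 → not met
9. emergency drill 185 days ago vs limit 180 → not met
10. unresolved licensing deficiencies 2 ≤ 2 → met
11. condition 'transports children' holds; children per supervising staff member 5 ≤ 6 → met
Not met: 3 of 11

3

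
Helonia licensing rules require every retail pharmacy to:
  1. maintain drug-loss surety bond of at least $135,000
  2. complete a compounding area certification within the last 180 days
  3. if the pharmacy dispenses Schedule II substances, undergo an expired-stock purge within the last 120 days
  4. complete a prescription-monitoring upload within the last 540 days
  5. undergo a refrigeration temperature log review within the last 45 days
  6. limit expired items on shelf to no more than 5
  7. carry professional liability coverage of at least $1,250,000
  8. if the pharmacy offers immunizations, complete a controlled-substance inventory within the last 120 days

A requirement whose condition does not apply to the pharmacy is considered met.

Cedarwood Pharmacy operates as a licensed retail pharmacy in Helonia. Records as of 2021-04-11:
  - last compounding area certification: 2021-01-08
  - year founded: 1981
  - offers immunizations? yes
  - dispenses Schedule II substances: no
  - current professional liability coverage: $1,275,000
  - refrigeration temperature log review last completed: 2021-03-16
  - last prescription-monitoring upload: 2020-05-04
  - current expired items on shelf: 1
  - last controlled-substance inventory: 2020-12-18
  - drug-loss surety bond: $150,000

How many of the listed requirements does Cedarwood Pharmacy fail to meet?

1. drug-loss surety bond $150,000 ≥ $135,000 → met
2. compounding area certification 93 days ago vs limit 180 → met
3. condition 'dispenses Schedule II substances' does not hold → requirement n/a → met
4. prescription-monitoring upload 342 days ago vs limit 540 → met
5. refrigeration temperature log review 26 days ago vs limit 45 → met
6. expired items on shelf 1 ≤ 5 → met
7. professional liability coverage $1,275,000 ≥ $1,250,000 → met
8. condition 'offers immunizations' holds; controlled-substance inventory 114 days ago vs limit 120 → met
Not met: 0 of 8

0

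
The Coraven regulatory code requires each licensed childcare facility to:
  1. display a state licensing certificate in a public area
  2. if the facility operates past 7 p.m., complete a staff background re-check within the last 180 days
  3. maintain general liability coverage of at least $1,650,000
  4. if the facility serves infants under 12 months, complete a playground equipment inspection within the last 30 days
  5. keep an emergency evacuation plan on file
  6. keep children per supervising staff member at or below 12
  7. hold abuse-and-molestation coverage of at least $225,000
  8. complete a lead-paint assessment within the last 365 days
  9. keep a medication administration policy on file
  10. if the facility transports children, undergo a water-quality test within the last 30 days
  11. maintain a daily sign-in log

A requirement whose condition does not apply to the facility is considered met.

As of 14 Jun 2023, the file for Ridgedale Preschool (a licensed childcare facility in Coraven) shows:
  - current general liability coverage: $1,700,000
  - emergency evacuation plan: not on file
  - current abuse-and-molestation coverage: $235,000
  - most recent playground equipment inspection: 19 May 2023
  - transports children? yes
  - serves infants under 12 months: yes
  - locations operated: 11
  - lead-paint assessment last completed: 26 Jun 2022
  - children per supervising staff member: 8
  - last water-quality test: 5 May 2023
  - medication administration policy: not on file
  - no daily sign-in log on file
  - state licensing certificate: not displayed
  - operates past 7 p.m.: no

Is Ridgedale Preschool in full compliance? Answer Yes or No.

1. state licensing certificate absent → not met
2. condition 'operates past 7 p.m.' does not hold → requirement n/a → met
3. general liability coverage $1,700,000 ≥ $1,650,000 → met
4. condition 'serves infants under 12 months' holds; playground equipment inspection 26 days ago vs limit 30 → met
5. emergency evacuation plan absent → not met
6. children per supervising staff member 8 ≤ 12 → met
7. abuse-and-molestation coverage $235,000 ≥ $225,000 → met
8. lead-paint assessment 353 days ago vs limit 365 → met
9. medication administration policy absent → not met
10. condition 'transports children' holds; water-quality test 40 days ago vs limit 30 → not met
11. daily sign-in log absent → not met
Not met: 1, 5, 9, 10, 11

No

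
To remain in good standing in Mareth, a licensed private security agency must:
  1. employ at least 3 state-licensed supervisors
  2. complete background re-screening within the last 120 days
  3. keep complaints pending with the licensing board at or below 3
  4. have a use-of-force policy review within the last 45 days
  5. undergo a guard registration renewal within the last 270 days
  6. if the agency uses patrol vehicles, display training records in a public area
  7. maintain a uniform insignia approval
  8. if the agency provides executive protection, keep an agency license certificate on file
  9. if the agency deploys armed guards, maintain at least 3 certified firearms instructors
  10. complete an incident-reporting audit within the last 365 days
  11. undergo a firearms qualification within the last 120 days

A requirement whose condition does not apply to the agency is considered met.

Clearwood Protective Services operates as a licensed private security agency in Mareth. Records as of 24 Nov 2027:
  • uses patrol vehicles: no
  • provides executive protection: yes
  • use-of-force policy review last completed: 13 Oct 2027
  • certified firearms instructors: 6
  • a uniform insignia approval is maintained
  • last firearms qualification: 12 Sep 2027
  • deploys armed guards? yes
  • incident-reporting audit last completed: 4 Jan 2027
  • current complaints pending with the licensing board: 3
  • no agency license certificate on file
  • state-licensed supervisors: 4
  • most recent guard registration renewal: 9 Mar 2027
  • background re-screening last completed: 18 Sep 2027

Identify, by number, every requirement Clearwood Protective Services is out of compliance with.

8

1. state-licensed supervisors 4 ≥ 3 → met
2. background re-screening 67 days ago vs limit 120 → met
3. complaints pending with the licensing board 3 ≤ 3 → met
4. use-of-force policy review 42 days ago vs limit 45 → met
5. guard registration renewal 260 days ago vs limit 270 → met
6. condition 'uses patrol vehicles' does not hold → requirement n/a → met
7. uniform insignia approval present → met
8. condition 'provides executive protection' holds; agency license certificate absent → not met
9. condition 'deploys armed guards' holds; certified firearms instructors 6 ≥ 3 → met
10. incident-reporting audit 324 days ago vs limit 365 → met
11. firearms qualification 73 days ago vs limit 120 → met
Not met: 8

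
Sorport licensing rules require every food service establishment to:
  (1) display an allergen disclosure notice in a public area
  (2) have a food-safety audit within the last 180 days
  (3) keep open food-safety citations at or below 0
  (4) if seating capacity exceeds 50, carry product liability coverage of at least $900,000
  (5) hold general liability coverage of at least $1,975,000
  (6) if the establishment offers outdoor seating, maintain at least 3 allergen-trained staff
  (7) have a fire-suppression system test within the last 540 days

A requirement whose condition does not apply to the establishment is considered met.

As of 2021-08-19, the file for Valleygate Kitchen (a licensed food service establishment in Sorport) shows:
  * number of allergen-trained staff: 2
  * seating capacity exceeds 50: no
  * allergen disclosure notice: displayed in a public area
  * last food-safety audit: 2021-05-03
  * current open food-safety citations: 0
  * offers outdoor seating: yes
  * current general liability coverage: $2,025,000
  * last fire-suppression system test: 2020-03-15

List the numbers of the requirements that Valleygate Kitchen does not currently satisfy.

1. allergen disclosure notice present → met
2. food-safety audit 108 days ago vs limit 180 → met
3. open food-safety citations 0 ≤ 0 → met
4. condition 'seating capacity exceeds 50' does not hold → requirement n/a → met
5. general liability coverage $2,025,000 ≥ $1,975,000 → met
6. condition 'offers outdoor seating' holds; allergen-trained staff 2 < 3 → not met
7. fire-suppression system test 522 days ago vs limit 540 → met
Not met: 6

6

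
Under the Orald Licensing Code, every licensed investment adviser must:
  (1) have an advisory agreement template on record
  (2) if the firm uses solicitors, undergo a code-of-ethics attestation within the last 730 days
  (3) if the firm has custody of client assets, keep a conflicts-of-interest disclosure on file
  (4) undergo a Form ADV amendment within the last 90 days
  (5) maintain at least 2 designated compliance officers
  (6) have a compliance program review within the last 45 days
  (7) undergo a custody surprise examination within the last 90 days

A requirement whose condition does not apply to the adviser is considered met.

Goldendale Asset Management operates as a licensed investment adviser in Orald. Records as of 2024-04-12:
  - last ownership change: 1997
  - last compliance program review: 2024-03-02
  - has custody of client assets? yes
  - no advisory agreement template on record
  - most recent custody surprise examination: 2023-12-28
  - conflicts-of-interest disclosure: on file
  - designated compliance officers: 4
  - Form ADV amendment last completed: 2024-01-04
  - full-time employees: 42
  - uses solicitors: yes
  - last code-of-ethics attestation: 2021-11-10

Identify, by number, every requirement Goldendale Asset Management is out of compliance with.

1, 2, 4, 7

1. advisory agreement template absent → not met
2. condition 'uses solicitors' holds; code-of-ethics attestation 884 days ago vs limit 730 → not met
3. condition 'has custody of client assets' holds; conflicts-of-interest disclosure present → met
4. Form ADV amendment 99 days ago vs limit 90 → not met
5. designated compliance officers 4 ≥ 2 → met
6. compliance program review 41 days ago vs limit 45 → met
7. custody surprise examination 106 days ago vs limit 90 → not met
Not met: 1, 2, 4, 7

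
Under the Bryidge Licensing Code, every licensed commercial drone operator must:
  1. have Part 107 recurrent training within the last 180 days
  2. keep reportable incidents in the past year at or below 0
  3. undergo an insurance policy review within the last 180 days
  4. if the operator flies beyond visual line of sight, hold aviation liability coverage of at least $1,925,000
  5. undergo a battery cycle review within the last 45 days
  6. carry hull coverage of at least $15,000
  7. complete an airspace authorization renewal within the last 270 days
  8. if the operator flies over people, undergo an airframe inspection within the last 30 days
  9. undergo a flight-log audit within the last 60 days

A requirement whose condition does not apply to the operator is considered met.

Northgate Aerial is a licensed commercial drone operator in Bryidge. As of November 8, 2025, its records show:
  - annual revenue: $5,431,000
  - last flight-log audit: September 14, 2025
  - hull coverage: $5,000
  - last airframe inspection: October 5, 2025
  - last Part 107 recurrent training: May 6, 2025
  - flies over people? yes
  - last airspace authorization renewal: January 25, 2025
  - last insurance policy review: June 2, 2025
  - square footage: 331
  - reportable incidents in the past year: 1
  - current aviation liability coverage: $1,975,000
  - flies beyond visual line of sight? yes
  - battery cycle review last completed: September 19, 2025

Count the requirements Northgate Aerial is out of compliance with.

1. Part 107 recurrent training 186 days ago vs limit 180 → not met
2. reportable incidents in the past year 1 > 0 → not met
3. insurance policy review 159 days ago vs limit 180 → met
4. condition 'flies beyond visual line of sight' holds; aviation liability coverage $1,975,000 ≥ $1,925,000 → met
5. battery cycle review 50 days ago vs limit 45 → not met
6. hull coverage $5,000 < $15,000 → not met
7. airspace authorization renewal 287 days ago vs limit 270 → not met
8. condition 'flies over people' holds; airframe inspection 34 days ago vs limit 30 → not met
9. flight-log audit 55 days ago vs limit 60 → met
Not met: 6 of 9

6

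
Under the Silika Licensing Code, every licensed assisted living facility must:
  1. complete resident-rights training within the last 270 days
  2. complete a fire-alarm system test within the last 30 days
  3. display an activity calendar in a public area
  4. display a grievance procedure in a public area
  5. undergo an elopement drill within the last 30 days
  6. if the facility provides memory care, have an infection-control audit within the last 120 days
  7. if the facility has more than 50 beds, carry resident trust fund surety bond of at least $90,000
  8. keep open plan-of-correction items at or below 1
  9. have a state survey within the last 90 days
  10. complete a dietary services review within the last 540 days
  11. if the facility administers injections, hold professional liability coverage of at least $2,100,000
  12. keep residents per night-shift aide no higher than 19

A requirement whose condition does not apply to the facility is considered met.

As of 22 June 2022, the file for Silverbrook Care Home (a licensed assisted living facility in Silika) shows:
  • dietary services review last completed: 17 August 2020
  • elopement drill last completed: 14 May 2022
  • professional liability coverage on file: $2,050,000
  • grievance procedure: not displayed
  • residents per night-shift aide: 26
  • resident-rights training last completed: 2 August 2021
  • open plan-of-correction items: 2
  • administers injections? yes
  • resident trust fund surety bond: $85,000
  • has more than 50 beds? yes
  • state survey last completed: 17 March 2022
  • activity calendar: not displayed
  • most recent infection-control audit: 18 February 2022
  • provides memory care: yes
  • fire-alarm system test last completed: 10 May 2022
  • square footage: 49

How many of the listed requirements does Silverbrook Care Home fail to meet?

1. resident-rights training 324 days ago vs limit 270 → not met
2. fire-alarm system test 43 days ago vs limit 30 → not met
3. activity calendar absent → not met
4. grievance procedure absent → not met
5. elopement drill 39 days ago vs limit 30 → not met
6. condition 'provides memory care' holds; infection-control audit 124 days ago vs limit 120 → not met
7. condition 'has more than 50 beds' holds; resident trust fund surety bond $85,000 < $90,000 → not met
8. open plan-of-correction items 2 > 1 → not met
9. state survey 97 days ago vs limit 90 → not met
10. dietary services review 674 days ago vs limit 540 → not met
11. condition 'administers injections' holds; professional liability coverage $2,050,000 < $2,100,000 → not met
12. residents per night-shift aide 26 > 19 → not met
Not met: 12 of 12

12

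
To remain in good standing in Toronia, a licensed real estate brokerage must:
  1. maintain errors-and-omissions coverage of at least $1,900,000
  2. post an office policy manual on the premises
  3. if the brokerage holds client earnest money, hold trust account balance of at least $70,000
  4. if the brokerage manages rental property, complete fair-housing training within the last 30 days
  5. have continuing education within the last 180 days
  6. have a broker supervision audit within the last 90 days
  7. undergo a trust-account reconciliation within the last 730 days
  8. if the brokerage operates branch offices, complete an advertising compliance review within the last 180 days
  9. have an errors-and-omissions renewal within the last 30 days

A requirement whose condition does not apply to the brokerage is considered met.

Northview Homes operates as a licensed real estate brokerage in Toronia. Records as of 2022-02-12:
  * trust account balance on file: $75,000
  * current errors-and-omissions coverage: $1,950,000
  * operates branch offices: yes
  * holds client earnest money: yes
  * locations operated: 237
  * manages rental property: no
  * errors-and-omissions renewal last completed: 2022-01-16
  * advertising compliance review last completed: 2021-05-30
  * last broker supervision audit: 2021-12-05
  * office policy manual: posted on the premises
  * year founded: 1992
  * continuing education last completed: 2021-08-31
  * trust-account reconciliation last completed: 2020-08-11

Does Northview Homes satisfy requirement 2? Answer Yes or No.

Yes

2. office policy manual present → met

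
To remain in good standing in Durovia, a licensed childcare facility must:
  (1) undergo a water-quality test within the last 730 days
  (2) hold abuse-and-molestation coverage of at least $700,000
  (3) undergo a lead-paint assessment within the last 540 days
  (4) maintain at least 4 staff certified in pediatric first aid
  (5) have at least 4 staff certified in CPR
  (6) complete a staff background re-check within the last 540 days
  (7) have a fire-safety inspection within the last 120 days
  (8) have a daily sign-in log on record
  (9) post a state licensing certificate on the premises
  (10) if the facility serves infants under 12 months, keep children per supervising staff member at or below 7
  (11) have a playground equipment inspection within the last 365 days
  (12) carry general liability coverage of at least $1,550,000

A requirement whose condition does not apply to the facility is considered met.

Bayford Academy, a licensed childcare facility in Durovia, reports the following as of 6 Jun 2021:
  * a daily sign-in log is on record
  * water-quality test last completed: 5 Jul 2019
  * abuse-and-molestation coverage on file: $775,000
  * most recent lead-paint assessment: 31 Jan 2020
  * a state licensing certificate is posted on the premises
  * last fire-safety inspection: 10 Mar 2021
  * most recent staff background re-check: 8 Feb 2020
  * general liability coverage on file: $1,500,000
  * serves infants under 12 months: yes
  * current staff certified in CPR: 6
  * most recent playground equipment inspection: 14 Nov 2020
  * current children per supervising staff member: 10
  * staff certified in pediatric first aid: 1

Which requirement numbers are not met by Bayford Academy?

4, 10, 12

1. water-quality test 702 days ago vs limit 730 → met
2. abuse-and-molestation coverage $775,000 ≥ $700,000 → met
3. lead-paint assessment 492 days ago vs limit 540 → met
4. staff certified in pediatric first aid 1 < 4 → not met
5. staff certified in CPR 6 ≥ 4 → met
6. staff background re-check 484 days ago vs limit 540 → met
7. fire-safety inspection 88 days ago vs limit 120 → met
8. daily sign-in log present → met
9. state licensing certificate present → met
10. condition 'serves infants under 12 months' holds; children per supervising staff member 10 > 7 → not met
11. playground equipment inspection 204 days ago vs limit 365 → met
12. general liability coverage $1,500,000 < $1,550,000 → not met
Not met: 4, 10, 12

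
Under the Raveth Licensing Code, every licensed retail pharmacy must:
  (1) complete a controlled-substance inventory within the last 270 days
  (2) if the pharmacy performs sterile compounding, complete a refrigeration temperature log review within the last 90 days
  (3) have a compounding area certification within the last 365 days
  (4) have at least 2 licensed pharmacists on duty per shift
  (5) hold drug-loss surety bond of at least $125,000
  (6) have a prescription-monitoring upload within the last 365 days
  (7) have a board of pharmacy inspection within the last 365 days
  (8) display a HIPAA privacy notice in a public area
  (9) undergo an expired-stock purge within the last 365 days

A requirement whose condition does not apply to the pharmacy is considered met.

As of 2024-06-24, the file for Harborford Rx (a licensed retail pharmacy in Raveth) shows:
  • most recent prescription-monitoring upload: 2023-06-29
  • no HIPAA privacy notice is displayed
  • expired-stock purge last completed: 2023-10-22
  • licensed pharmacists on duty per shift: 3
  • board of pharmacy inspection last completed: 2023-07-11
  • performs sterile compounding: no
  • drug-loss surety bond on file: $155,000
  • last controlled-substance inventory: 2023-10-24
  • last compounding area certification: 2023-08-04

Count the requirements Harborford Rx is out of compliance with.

1. controlled-substance inventory 244 days ago vs limit 270 → met
2. condition 'performs sterile compounding' does not hold → requirement n/a → met
3. compounding area certification 325 days ago vs limit 365 → met
4. licensed pharmacists on duty per shift 3 ≥ 2 → met
5. drug-loss surety bond $155,000 ≥ $125,000 → met
6. prescription-monitoring upload 361 days ago vs limit 365 → met
7. board of pharmacy inspection 349 days ago vs limit 365 → met
8. HIPAA privacy notice absent → not met
9. expired-stock purge 246 days ago vs limit 365 → met
Not met: 1 of 9

1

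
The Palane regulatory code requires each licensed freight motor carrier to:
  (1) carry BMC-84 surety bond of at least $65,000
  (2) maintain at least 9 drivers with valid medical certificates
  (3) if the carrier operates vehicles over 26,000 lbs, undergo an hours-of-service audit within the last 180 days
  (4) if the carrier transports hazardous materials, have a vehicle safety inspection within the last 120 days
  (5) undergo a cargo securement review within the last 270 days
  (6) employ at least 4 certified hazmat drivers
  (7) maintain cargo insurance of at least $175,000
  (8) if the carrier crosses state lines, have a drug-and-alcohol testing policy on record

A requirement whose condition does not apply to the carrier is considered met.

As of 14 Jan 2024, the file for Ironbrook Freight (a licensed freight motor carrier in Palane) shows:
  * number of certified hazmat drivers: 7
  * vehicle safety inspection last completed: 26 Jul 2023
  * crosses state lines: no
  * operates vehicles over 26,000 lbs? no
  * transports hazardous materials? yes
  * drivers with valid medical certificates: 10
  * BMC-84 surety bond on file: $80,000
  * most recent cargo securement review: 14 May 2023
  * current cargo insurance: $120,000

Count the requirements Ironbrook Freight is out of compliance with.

1. BMC-84 surety bond $80,000 ≥ $65,000 → met
2. drivers with valid medical certificates 10 ≥ 9 → met
3. condition 'operates vehicles over 26,000 lbs' does not hold → requirement n/a → met
4. condition 'transports hazardous materials' holds; vehicle safety inspection 172 days ago vs limit 120 → not met
5. cargo securement review 245 days ago vs limit 270 → met
6. certified hazmat drivers 7 ≥ 4 → met
7. cargo insurance $120,000 < $175,000 → not met
8. condition 'crosses state lines' does not hold → requirement n/a → met
Not met: 2 of 8

2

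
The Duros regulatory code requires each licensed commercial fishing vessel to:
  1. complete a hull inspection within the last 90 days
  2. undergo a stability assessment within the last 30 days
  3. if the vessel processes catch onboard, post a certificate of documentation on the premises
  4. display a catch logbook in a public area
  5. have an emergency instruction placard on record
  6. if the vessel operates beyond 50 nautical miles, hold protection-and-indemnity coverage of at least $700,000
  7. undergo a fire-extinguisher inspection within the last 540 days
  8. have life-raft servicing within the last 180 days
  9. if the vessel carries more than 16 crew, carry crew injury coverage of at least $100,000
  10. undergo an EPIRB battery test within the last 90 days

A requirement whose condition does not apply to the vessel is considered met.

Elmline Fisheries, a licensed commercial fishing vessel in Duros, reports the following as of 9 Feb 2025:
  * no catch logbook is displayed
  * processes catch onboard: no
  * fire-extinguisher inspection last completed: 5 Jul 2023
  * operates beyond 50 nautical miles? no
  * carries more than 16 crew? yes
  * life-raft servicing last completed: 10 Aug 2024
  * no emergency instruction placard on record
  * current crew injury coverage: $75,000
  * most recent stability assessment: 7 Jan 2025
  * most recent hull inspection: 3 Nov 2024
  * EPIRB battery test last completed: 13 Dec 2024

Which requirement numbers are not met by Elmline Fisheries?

1. hull inspection 98 days ago vs limit 90 → not met
2. stability assessment 33 days ago vs limit 30 → not met
3. condition 'processes catch onboard' does not hold → requirement n/a → met
4. catch logbook absent → not met
5. emergency instruction placard absent → not met
6. condition 'operates beyond 50 nautical miles' does not hold → requirement n/a → met
7. fire-extinguisher inspection 585 days ago vs limit 540 → not met
8. life-raft servicing 183 days ago vs limit 180 → not met
9. condition 'carries more than 16 crew' holds; crew injury coverage $75,000 < $100,000 → not met
10. EPIRB battery test 58 days ago vs limit 90 → met
Not met: 1, 2, 4, 5, 7, 8, 9

1, 2, 4, 5, 7, 8, 9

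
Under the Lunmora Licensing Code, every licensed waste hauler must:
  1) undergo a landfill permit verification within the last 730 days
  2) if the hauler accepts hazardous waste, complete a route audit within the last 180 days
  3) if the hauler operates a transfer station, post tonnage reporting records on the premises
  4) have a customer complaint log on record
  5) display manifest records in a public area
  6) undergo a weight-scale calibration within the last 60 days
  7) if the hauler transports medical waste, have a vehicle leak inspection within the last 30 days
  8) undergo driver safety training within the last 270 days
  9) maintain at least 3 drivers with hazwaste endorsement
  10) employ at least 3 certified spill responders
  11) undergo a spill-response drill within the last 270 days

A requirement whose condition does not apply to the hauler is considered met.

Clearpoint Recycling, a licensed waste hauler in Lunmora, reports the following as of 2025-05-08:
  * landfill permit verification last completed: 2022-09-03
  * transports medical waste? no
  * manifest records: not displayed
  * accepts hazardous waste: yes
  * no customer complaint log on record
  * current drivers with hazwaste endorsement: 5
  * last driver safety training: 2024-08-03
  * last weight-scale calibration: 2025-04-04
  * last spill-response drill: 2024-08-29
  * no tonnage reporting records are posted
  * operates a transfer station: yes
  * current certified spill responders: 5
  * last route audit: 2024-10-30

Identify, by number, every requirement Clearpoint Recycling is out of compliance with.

1, 2, 3, 4, 5, 8

1. landfill permit verification 978 days ago vs limit 730 → not met
2. condition 'accepts hazardous waste' holds; route audit 190 days ago vs limit 180 → not met
3. condition 'operates a transfer station' holds; tonnage reporting records absent → not met
4. customer complaint log absent → not met
5. manifest records absent → not met
6. weight-scale calibration 34 days ago vs limit 60 → met
7. condition 'transports medical waste' does not hold → requirement n/a → met
8. driver safety training 278 days ago vs limit 270 → not met
9. drivers with hazwaste endorsement 5 ≥ 3 → met
10. certified spill responders 5 ≥ 3 → met
11. spill-response drill 252 days ago vs limit 270 → met
Not met: 1, 2, 3, 4, 5, 8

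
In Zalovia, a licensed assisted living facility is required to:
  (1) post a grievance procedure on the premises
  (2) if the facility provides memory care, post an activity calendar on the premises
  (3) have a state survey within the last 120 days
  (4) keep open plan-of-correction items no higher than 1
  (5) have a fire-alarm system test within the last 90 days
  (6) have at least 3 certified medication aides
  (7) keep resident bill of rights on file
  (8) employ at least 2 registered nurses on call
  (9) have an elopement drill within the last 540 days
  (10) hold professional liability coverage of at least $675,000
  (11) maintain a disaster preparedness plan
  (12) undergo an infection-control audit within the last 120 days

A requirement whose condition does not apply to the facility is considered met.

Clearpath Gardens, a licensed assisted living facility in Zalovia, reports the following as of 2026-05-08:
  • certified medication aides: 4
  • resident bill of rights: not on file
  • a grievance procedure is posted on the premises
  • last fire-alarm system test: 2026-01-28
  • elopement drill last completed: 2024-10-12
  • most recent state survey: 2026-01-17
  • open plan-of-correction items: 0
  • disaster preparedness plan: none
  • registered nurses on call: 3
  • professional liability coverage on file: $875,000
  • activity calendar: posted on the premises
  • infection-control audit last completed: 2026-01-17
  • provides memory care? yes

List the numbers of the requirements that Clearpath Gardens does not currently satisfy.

1. grievance procedure present → met
2. condition 'provides memory care' holds; activity calendar present → met
3. state survey 111 days ago vs limit 120 → met
4. open plan-of-correction items 0 ≤ 1 → met
5. fire-alarm system test 100 days ago vs limit 90 → not met
6. certified medication aides 4 ≥ 3 → met
7. resident bill of rights absent → not met
8. registered nurses on call 3 ≥ 2 → met
9. elopement drill 573 days ago vs limit 540 → not met
10. professional liability coverage $875,000 ≥ $675,000 → met
11. disaster preparedness plan absent → not met
12. infection-control audit 111 days ago vs limit 120 → met
Not met: 5, 7, 9, 11

5, 7, 9, 11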